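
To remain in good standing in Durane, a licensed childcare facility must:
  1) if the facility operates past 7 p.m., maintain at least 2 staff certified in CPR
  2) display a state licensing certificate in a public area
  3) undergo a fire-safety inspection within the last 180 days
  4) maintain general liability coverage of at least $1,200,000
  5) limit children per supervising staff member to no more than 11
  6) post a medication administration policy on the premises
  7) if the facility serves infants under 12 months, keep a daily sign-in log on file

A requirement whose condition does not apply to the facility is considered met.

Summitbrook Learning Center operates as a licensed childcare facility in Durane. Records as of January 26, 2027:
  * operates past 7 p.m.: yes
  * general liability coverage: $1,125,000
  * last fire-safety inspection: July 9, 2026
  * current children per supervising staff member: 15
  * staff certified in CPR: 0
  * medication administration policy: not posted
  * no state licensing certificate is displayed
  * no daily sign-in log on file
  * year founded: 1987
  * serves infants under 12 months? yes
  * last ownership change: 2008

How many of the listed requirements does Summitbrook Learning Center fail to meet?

7

1. condition 'operates past 7 p.m.' holds; staff certified in CPR 0 < 2 → not met
2. state licensing certificate absent → not met
3. fire-safety inspection 201 days ago vs limit 180 → not met
4. general liability coverage $1,125,000 < $1,200,000 → not met
5. children per supervising staff member 15 > 11 → not met
6. medication administration policy absent → not met
7. condition 'serves infants under 12 months' holds; daily sign-in log absent → not met
Not met: 7 of 7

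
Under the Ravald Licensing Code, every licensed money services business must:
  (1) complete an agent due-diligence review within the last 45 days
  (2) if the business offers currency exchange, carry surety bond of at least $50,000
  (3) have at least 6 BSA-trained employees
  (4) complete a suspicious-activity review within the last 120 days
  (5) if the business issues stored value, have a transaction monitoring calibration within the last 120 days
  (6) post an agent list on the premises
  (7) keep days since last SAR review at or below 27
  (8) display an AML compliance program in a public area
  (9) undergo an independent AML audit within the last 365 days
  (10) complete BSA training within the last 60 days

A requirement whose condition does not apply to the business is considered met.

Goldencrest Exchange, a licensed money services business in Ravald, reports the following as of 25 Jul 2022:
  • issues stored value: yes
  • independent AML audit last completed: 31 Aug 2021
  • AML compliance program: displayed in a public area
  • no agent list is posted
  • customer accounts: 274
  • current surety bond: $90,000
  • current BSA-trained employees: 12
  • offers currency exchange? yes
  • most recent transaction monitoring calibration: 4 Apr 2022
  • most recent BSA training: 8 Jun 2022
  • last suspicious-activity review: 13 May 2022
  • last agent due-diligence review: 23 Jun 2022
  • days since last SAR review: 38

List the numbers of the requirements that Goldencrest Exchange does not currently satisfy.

1. agent due-diligence review 32 days ago vs limit 45 → met
2. condition 'offers currency exchange' holds; surety bond $90,000 ≥ $50,000 → met
3. BSA-trained employees 12 ≥ 6 → met
4. suspicious-activity review 73 days ago vs limit 120 → met
5. condition 'issues stored value' holds; transaction monitoring calibration 112 days ago vs limit 120 → met
6. agent list absent → not met
7. days since last SAR review 38 > 27 → not met
8. AML compliance program present → met
9. independent AML audit 328 days ago vs limit 365 → met
10. BSA training 47 days ago vs limit 60 → met
Not met: 6, 7

6, 7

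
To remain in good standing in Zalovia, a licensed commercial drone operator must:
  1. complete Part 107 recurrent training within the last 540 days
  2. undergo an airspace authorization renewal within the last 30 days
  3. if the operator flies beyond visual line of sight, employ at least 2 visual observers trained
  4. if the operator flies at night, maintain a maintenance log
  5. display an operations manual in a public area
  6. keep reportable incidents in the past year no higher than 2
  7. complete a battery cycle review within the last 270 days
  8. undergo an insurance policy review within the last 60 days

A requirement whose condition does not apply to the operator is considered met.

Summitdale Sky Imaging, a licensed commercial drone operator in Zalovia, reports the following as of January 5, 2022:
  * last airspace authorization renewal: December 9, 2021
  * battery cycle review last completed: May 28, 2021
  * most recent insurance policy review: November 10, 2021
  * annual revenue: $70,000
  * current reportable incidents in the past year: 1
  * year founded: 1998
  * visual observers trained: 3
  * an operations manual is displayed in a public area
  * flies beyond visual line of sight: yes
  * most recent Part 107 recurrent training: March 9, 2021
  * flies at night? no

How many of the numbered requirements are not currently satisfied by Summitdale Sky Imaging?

0

1. Part 107 recurrent training 302 days ago vs limit 540 → met
2. airspace authorization renewal 27 days ago vs limit 30 → met
3. condition 'flies beyond visual line of sight' holds; visual observers trained 3 ≥ 2 → met
4. condition 'flies at night' does not hold → requirement n/a → met
5. operations manual present → met
6. reportable incidents in the past year 1 ≤ 2 → met
7. battery cycle review 222 days ago vs limit 270 → met
8. insurance policy review 56 days ago vs limit 60 → met
Not met: 0 of 8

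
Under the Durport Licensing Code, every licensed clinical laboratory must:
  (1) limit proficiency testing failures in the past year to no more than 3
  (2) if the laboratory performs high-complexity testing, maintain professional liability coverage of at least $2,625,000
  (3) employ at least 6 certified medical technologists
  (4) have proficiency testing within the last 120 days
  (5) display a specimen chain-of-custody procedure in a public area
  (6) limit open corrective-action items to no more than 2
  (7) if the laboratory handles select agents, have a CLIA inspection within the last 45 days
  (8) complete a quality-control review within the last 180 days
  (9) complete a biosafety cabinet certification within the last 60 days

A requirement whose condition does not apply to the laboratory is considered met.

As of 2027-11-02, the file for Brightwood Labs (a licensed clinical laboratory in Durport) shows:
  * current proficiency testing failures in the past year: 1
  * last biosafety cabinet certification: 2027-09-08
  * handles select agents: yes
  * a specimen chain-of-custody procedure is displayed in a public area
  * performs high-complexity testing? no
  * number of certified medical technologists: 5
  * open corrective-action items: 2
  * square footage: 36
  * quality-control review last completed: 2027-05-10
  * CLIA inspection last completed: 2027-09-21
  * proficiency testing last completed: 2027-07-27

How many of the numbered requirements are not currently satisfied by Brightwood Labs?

1

1. proficiency testing failures in the past year 1 ≤ 3 → met
2. condition 'performs high-complexity testing' does not hold → requirement n/a → met
3. certified medical technologists 5 < 6 → not met
4. proficiency testing 98 days ago vs limit 120 → met
5. specimen chain-of-custody procedure present → met
6. open corrective-action items 2 ≤ 2 → met
7. condition 'handles select agents' holds; CLIA inspection 42 days ago vs limit 45 → met
8. quality-control review 176 days ago vs limit 180 → met
9. biosafety cabinet certification 55 days ago vs limit 60 → met
Not met: 1 of 9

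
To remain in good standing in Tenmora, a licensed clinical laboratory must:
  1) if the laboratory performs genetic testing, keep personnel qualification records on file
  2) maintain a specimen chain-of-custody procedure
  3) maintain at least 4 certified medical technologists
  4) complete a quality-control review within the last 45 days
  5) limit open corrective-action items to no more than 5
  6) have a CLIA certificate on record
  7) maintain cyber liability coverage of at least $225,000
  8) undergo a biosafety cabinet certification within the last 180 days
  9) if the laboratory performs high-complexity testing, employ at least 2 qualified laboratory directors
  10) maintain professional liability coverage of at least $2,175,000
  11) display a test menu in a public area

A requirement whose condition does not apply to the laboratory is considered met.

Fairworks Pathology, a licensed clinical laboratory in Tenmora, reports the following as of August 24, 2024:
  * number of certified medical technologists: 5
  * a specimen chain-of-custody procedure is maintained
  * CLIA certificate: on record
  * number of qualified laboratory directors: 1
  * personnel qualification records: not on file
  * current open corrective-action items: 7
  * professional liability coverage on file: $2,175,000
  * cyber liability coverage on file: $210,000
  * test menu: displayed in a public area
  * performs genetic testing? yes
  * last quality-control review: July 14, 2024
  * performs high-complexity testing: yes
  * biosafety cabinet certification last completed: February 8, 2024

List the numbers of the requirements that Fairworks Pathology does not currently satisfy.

1. condition 'performs genetic testing' holds; personnel qualification records absent → not met
2. specimen chain-of-custody procedure present → met
3. certified medical technologists 5 ≥ 4 → met
4. quality-control review 41 days ago vs limit 45 → met
5. open corrective-action items 7 > 5 → not met
6. CLIA certificate present → met
7. cyber liability coverage $210,000 < $225,000 → not met
8. biosafety cabinet certification 198 days ago vs limit 180 → not met
9. condition 'performs high-complexity testing' holds; qualified laboratory directors 1 < 2 → not met
10. professional liability coverage $2,175,000 ≥ $2,175,000 → met
11. test menu present → met
Not met: 1, 5, 7, 8, 9

1, 5, 7, 8, 9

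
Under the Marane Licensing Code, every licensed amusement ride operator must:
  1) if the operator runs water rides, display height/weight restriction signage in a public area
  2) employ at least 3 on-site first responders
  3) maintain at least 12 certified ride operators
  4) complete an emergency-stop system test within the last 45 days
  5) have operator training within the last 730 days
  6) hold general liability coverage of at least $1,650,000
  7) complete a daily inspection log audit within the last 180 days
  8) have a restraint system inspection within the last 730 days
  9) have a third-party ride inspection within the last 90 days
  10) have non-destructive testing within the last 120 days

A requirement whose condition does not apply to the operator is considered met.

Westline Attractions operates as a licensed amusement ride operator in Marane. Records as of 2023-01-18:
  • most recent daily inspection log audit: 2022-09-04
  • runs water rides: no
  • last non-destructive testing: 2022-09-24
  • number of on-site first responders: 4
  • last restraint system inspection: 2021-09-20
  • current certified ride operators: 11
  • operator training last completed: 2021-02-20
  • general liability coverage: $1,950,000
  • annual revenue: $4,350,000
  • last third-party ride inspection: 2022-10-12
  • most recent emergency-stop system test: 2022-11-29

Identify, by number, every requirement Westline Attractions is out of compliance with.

3, 4, 9

1. condition 'runs water rides' does not hold → requirement n/a → met
2. on-site first responders 4 ≥ 3 → met
3. certified ride operators 11 < 12 → not met
4. emergency-stop system test 50 days ago vs limit 45 → not met
5. operator training 697 days ago vs limit 730 → met
6. general liability coverage $1,950,000 ≥ $1,650,000 → met
7. daily inspection log audit 136 days ago vs limit 180 → met
8. restraint system inspection 485 days ago vs limit 730 → met
9. third-party ride inspection 98 days ago vs limit 90 → not met
10. non-destructive testing 116 days ago vs limit 120 → met
Not met: 3, 4, 9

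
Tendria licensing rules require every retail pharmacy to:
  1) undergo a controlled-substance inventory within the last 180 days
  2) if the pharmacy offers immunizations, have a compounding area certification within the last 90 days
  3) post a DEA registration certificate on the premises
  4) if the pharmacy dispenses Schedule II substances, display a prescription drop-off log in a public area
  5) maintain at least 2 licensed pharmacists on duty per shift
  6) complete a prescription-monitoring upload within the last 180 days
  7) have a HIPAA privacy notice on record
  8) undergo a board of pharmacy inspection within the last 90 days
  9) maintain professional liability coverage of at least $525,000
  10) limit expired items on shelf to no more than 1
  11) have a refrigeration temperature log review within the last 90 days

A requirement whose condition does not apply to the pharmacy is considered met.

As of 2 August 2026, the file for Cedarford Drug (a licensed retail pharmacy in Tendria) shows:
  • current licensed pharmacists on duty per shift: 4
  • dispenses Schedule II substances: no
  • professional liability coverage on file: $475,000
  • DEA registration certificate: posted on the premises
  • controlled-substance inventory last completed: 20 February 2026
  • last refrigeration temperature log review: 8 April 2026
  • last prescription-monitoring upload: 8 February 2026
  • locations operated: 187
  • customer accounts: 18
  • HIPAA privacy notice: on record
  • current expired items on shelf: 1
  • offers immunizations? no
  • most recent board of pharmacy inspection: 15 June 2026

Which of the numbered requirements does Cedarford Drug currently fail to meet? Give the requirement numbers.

1. controlled-substance inventory 163 days ago vs limit 180 → met
2. condition 'offers immunizations' does not hold → requirement n/a → met
3. DEA registration certificate present → met
4. condition 'dispenses Schedule II substances' does not hold → requirement n/a → met
5. licensed pharmacists on duty per shift 4 ≥ 2 → met
6. prescription-monitoring upload 175 days ago vs limit 180 → met
7. HIPAA privacy notice present → met
8. board of pharmacy inspection 48 days ago vs limit 90 → met
9. professional liability coverage $475,000 < $525,000 → not met
10. expired items on shelf 1 ≤ 1 → met
11. refrigeration temperature log review 116 days ago vs limit 90 → not met
Not met: 9, 11

9, 11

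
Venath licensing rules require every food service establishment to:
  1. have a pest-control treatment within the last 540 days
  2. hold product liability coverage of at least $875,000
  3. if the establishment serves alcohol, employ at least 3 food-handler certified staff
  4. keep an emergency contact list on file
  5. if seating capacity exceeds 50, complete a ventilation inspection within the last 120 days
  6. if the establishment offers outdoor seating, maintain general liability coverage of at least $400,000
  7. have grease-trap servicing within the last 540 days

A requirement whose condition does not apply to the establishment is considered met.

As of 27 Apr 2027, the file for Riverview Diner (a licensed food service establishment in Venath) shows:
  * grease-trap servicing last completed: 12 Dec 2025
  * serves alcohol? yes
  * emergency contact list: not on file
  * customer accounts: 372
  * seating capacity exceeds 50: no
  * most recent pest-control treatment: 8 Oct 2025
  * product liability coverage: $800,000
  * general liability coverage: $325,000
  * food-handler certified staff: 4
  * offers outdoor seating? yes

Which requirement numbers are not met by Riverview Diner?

1. pest-control treatment 566 days ago vs limit 540 → not met
2. product liability coverage $800,000 < $875,000 → not met
3. condition 'serves alcohol' holds; food-handler certified staff 4 ≥ 3 → met
4. emergency contact list absent → not met
5. condition 'seating capacity exceeds 50' does not hold → requirement n/a → met
6. condition 'offers outdoor seating' holds; general liability coverage $325,000 < $400,000 → not met
7. grease-trap servicing 501 days ago vs limit 540 → met
Not met: 1, 2, 4, 6

1, 2, 4, 6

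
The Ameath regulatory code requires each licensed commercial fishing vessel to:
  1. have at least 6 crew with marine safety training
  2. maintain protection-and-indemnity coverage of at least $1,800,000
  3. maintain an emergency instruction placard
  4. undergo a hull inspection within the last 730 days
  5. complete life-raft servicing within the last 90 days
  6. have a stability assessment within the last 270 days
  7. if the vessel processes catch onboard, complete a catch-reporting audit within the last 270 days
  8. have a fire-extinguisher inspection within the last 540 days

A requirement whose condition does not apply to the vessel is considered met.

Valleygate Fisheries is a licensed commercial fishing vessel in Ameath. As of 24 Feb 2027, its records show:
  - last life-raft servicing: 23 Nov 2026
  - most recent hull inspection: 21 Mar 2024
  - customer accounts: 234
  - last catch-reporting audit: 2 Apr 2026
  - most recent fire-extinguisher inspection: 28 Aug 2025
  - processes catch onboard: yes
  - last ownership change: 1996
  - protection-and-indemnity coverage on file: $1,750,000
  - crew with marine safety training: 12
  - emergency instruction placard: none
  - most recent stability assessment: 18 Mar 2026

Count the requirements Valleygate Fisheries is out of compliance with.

1. crew with marine safety training 12 ≥ 6 → met
2. protection-and-indemnity coverage $1,750,000 < $1,800,000 → not met
3. emergency instruction placard absent → not met
4. hull inspection 1070 days ago vs limit 730 → not met
5. life-raft servicing 93 days ago vs limit 90 → not met
6. stability assessment 343 days ago vs limit 270 → not met
7. condition 'processes catch onboard' holds; catch-reporting audit 328 days ago vs limit 270 → not met
8. fire-extinguisher inspection 545 days ago vs limit 540 → not met
Not met: 7 of 8

7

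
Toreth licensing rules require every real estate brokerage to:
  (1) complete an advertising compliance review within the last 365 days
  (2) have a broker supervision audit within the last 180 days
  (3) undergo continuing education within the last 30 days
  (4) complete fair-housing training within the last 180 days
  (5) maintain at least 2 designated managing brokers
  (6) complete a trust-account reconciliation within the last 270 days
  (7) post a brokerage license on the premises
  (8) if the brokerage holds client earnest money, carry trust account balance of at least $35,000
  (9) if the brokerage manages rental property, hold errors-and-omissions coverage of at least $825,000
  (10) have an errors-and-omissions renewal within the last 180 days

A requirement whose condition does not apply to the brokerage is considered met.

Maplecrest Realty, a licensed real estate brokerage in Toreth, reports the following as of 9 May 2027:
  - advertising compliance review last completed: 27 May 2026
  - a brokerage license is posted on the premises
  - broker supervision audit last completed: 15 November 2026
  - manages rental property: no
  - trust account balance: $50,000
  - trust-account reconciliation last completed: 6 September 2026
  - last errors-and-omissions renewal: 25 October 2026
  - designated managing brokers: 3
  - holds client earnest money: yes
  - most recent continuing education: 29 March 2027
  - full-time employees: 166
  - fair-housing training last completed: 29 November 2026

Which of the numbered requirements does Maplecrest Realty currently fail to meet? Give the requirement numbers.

3, 10

1. advertising compliance review 347 days ago vs limit 365 → met
2. broker supervision audit 175 days ago vs limit 180 → met
3. continuing education 41 days ago vs limit 30 → not met
4. fair-housing training 161 days ago vs limit 180 → met
5. designated managing brokers 3 ≥ 2 → met
6. trust-account reconciliation 245 days ago vs limit 270 → met
7. brokerage license present → met
8. condition 'holds client earnest money' holds; trust account balance $50,000 ≥ $35,000 → met
9. condition 'manages rental property' does not hold → requirement n/a → met
10. errors-and-omissions renewal 196 days ago vs limit 180 → not met
Not met: 3, 10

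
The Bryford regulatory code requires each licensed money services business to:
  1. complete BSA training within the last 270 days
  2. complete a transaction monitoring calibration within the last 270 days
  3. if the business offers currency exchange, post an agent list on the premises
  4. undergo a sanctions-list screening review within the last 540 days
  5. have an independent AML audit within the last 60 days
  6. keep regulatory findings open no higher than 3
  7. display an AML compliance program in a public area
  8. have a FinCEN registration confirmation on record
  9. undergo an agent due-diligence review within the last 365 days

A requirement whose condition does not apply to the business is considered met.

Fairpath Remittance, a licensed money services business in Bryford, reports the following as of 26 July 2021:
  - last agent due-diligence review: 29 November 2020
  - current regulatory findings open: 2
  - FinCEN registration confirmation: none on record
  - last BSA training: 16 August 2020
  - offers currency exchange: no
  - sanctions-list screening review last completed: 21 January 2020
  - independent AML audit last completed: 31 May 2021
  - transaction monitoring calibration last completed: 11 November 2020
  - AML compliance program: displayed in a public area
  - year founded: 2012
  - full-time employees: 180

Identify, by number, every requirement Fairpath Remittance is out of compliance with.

1. BSA training 344 days ago vs limit 270 → not met
2. transaction monitoring calibration 257 days ago vs limit 270 → met
3. condition 'offers currency exchange' does not hold → requirement n/a → met
4. sanctions-list screening review 552 days ago vs limit 540 → not met
5. independent AML audit 56 days ago vs limit 60 → met
6. regulatory findings open 2 ≤ 3 → met
7. AML compliance program present → met
8. FinCEN registration confirmation absent → not met
9. agent due-diligence review 239 days ago vs limit 365 → met
Not met: 1, 4, 8

1, 4, 8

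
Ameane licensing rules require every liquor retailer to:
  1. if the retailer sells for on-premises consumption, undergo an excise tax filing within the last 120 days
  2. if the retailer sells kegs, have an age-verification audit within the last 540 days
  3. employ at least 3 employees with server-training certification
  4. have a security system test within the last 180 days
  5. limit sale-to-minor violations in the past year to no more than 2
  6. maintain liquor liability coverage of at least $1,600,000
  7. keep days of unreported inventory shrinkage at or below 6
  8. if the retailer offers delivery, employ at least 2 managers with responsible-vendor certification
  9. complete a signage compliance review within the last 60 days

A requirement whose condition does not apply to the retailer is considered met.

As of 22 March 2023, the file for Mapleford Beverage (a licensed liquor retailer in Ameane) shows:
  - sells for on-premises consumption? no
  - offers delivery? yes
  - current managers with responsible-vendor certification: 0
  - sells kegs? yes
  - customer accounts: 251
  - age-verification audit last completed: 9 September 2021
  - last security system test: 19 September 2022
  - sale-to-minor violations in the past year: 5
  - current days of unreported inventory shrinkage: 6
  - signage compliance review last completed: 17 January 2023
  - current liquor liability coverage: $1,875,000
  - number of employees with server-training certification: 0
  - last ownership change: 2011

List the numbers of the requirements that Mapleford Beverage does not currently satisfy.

2, 3, 4, 5, 8, 9

1. condition 'sells for on-premises consumption' does not hold → requirement n/a → met
2. condition 'sells kegs' holds; age-verification audit 559 days ago vs limit 540 → not met
3. employees with server-training certification 0 < 3 → not met
4. security system test 184 days ago vs limit 180 → not met
5. sale-to-minor violations in the past year 5 > 2 → not met
6. liquor liability coverage $1,875,000 ≥ $1,600,000 → met
7. days of unreported inventory shrinkage 6 ≤ 6 → met
8. condition 'offers delivery' holds; managers with responsible-vendor certification 0 < 2 → not met
9. signage compliance review 64 days ago vs limit 60 → not met
Not met: 2, 3, 4, 5, 8, 9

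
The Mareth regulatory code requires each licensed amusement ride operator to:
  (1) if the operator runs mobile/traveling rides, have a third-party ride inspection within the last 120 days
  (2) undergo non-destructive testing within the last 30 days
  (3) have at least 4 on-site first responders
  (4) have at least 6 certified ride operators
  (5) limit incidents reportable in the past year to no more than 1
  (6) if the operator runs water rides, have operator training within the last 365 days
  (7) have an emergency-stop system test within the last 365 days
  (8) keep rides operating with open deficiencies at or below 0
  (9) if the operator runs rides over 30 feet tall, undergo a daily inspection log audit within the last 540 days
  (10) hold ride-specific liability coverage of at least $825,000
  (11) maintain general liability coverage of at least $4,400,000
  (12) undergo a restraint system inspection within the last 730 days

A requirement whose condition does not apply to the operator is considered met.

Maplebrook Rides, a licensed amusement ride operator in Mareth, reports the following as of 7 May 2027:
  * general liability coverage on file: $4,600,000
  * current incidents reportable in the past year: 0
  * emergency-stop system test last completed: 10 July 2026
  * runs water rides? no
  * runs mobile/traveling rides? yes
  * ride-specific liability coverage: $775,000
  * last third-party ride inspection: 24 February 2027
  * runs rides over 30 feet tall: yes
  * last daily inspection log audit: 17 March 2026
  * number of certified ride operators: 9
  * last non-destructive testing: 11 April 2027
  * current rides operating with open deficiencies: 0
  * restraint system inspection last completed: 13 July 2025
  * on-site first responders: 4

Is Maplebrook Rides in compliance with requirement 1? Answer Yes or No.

1. condition 'runs mobile/traveling rides' holds; third-party ride inspection 72 days ago vs limit 120 → met

Yes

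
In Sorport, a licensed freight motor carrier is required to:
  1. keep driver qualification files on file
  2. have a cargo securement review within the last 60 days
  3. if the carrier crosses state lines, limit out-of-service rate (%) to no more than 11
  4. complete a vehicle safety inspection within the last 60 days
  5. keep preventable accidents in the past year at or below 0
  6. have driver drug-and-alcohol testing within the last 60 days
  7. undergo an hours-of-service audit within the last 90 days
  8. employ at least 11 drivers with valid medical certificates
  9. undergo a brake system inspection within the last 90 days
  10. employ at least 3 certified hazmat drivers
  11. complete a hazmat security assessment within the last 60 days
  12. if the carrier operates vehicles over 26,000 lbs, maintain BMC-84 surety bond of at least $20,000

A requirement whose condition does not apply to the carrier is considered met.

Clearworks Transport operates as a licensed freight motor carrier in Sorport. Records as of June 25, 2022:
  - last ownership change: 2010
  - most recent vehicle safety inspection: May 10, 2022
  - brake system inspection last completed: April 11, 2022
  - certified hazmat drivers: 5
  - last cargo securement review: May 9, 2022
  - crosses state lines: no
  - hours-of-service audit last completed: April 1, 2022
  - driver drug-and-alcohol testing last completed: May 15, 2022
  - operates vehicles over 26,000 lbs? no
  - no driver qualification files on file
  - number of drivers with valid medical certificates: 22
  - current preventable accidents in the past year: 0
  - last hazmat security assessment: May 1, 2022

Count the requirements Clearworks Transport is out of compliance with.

1. driver qualification files absent → not met
2. cargo securement review 47 days ago vs limit 60 → met
3. condition 'crosses state lines' does not hold → requirement n/a → met
4. vehicle safety inspection 46 days ago vs limit 60 → met
5. preventable accidents in the past year 0 ≤ 0 → met
6. driver drug-and-alcohol testing 41 days ago vs limit 60 → met
7. hours-of-service audit 85 days ago vs limit 90 → met
8. drivers with valid medical certificates 22 ≥ 11 → met
9. brake system inspection 75 days ago vs limit 90 → met
10. certified hazmat drivers 5 ≥ 3 → met
11. hazmat security assessment 55 days ago vs limit 60 → met
12. condition 'operates vehicles over 26,000 lbs' does not hold → requirement n/a → met
Not met: 1 of 12

1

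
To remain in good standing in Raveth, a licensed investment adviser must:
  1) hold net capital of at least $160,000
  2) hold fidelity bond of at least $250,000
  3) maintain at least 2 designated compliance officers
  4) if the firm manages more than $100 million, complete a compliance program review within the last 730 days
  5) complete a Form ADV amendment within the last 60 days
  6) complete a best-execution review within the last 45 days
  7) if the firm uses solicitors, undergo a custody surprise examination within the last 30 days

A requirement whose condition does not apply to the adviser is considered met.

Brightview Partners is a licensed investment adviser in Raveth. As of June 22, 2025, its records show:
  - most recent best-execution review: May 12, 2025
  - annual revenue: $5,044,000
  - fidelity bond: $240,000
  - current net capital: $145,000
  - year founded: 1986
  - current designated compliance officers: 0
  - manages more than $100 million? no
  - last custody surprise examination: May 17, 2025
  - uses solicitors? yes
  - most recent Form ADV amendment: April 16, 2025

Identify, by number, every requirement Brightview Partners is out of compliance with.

1. net capital $145,000 < $160,000 → not met
2. fidelity bond $240,000 < $250,000 → not met
3. designated compliance officers 0 < 2 → not met
4. condition 'manages more than $100 million' does not hold → requirement n/a → met
5. Form ADV amendment 67 days ago vs limit 60 → not met
6. best-execution review 41 days ago vs limit 45 → met
7. condition 'uses solicitors' holds; custody surprise examination 36 days ago vs limit 30 → not met
Not met: 1, 2, 3, 5, 7

1, 2, 3, 5, 7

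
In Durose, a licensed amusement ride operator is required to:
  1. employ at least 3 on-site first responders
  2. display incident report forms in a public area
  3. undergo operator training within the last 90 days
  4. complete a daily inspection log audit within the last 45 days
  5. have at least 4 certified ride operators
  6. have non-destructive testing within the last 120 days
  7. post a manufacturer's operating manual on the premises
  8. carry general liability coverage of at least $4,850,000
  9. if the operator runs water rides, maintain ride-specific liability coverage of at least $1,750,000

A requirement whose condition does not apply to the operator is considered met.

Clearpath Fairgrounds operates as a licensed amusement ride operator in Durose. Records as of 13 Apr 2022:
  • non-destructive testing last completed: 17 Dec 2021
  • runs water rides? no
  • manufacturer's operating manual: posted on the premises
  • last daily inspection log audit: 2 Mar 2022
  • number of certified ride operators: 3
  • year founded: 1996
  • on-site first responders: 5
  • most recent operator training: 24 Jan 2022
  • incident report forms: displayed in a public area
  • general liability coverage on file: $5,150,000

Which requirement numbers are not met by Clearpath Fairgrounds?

1. on-site first responders 5 ≥ 3 → met
2. incident report forms present → met
3. operator training 79 days ago vs limit 90 → met
4. daily inspection log audit 42 days ago vs limit 45 → met
5. certified ride operators 3 < 4 → not met
6. non-destructive testing 117 days ago vs limit 120 → met
7. manufacturer's operating manual present → met
8. general liability coverage $5,150,000 ≥ $4,850,000 → met
9. condition 'runs water rides' does not hold → requirement n/a → met
Not met: 5

5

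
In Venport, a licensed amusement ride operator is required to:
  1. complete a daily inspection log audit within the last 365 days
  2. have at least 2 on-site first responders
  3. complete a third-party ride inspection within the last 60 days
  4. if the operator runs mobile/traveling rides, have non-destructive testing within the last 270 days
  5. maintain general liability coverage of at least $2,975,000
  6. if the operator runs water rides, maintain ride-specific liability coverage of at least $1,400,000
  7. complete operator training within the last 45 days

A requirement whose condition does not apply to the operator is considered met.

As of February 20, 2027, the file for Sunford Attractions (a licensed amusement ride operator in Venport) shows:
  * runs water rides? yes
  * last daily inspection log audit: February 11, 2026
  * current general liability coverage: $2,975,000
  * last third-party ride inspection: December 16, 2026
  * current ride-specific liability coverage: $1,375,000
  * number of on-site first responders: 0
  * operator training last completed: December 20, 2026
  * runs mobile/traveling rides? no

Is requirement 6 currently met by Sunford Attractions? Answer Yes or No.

No

6. condition 'runs water rides' holds; ride-specific liability coverage $1,375,000 < $1,400,000 → not met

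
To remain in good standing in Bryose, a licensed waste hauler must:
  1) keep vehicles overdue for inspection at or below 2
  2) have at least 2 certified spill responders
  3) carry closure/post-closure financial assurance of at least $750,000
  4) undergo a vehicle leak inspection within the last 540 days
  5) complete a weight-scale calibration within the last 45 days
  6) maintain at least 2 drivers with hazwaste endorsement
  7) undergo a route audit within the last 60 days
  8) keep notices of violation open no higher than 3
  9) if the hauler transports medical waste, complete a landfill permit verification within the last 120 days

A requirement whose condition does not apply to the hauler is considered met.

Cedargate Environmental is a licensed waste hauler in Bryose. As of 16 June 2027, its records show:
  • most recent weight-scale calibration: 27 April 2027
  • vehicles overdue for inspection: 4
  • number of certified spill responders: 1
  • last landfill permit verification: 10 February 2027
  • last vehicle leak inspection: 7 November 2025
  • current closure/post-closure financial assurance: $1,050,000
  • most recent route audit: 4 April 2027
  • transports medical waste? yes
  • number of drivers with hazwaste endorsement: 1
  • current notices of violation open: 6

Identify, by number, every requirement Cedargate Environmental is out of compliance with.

1, 2, 4, 5, 6, 7, 8, 9

1. vehicles overdue for inspection 4 > 2 → not met
2. certified spill responders 1 < 2 → not met
3. closure/post-closure financial assurance $1,050,000 ≥ $750,000 → met
4. vehicle leak inspection 586 days ago vs limit 540 → not met
5. weight-scale calibration 50 days ago vs limit 45 → not met
6. drivers with hazwaste endorsement 1 < 2 → not met
7. route audit 73 days ago vs limit 60 → not met
8. notices of violation open 6 > 3 → not met
9. condition 'transports medical waste' holds; landfill permit verification 126 days ago vs limit 120 → not met
Not met: 1, 2, 4, 5, 6, 7, 8, 9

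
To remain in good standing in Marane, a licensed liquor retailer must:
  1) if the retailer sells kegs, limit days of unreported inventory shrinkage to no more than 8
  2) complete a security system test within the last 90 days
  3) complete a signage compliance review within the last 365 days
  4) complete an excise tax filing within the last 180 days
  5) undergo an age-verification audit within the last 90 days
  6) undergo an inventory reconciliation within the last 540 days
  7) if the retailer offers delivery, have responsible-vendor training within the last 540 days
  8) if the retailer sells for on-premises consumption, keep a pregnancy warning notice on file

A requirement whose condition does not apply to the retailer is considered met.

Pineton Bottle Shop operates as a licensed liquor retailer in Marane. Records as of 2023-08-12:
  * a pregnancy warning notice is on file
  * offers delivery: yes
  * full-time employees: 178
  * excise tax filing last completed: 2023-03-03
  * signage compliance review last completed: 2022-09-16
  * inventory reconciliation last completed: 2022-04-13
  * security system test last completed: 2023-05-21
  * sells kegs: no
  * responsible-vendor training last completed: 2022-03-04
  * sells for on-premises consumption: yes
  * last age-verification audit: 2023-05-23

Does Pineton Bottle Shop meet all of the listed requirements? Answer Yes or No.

Yes

1. condition 'sells kegs' does not hold → requirement n/a → met
2. security system test 83 days ago vs limit 90 → met
3. signage compliance review 330 days ago vs limit 365 → met
4. excise tax filing 162 days ago vs limit 180 → met
5. age-verification audit 81 days ago vs limit 90 → met
6. inventory reconciliation 486 days ago vs limit 540 → met
7. condition 'offers delivery' holds; responsible-vendor training 526 days ago vs limit 540 → met
8. condition 'sells for on-premises consumption' holds; pregnancy warning notice present → met
All met.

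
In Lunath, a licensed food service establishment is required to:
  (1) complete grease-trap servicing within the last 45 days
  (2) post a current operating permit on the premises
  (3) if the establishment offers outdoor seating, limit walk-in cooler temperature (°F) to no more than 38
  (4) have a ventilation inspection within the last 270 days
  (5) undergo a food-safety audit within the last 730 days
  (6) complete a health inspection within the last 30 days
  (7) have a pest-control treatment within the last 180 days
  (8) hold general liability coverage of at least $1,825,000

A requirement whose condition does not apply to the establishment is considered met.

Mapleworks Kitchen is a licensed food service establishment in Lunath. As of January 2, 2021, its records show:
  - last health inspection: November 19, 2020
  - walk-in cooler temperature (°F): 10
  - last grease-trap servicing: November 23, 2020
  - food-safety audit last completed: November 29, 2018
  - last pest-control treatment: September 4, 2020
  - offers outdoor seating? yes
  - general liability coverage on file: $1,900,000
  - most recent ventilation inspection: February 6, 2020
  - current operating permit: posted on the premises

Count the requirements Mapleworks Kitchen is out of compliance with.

3

1. grease-trap servicing 40 days ago vs limit 45 → met
2. current operating permit present → met
3. condition 'offers outdoor seating' holds; walk-in cooler temperature (°F) 10 ≤ 38 → met
4. ventilation inspection 331 days ago vs limit 270 → not met
5. food-safety audit 765 days ago vs limit 730 → not met
6. health inspection 44 days ago vs limit 30 → not met
7. pest-control treatment 120 days ago vs limit 180 → met
8. general liability coverage $1,900,000 ≥ $1,825,000 → met
Not met: 3 of 8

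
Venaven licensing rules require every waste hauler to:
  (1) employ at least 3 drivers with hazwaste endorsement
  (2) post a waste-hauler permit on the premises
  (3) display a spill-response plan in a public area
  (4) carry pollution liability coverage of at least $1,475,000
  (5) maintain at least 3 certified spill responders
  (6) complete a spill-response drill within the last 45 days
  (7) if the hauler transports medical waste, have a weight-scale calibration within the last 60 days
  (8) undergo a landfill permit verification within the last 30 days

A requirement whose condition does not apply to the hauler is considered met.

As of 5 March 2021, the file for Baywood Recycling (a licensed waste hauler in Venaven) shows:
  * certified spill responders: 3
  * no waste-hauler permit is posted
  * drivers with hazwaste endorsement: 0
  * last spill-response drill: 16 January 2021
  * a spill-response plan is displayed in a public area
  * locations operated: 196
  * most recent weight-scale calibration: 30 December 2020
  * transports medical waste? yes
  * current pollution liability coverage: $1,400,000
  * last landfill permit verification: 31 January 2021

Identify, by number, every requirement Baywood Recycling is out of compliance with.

1. drivers with hazwaste endorsement 0 < 3 → not met
2. waste-hauler permit absent → not met
3. spill-response plan present → met
4. pollution liability coverage $1,400,000 < $1,475,000 → not met
5. certified spill responders 3 ≥ 3 → met
6. spill-response drill 48 days ago vs limit 45 → not met
7. condition 'transports medical waste' holds; weight-scale calibration 65 days ago vs limit 60 → not met
8. landfill permit verification 33 days ago vs limit 30 → not met
Not met: 1, 2, 4, 6, 7, 8

1, 2, 4, 6, 7, 8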